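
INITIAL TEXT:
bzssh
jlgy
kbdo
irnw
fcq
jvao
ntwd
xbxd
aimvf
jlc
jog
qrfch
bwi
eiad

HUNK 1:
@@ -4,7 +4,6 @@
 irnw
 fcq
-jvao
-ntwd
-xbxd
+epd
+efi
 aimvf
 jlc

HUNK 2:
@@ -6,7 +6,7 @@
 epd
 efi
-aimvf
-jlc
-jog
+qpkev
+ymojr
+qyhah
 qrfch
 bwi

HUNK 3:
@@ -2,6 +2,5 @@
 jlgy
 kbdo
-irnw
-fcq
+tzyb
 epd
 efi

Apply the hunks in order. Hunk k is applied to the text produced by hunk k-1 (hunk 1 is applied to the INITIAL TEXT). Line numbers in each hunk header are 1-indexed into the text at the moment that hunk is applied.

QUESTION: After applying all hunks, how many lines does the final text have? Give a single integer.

Answer: 12

Derivation:
Hunk 1: at line 4 remove [jvao,ntwd,xbxd] add [epd,efi] -> 13 lines: bzssh jlgy kbdo irnw fcq epd efi aimvf jlc jog qrfch bwi eiad
Hunk 2: at line 6 remove [aimvf,jlc,jog] add [qpkev,ymojr,qyhah] -> 13 lines: bzssh jlgy kbdo irnw fcq epd efi qpkev ymojr qyhah qrfch bwi eiad
Hunk 3: at line 2 remove [irnw,fcq] add [tzyb] -> 12 lines: bzssh jlgy kbdo tzyb epd efi qpkev ymojr qyhah qrfch bwi eiad
Final line count: 12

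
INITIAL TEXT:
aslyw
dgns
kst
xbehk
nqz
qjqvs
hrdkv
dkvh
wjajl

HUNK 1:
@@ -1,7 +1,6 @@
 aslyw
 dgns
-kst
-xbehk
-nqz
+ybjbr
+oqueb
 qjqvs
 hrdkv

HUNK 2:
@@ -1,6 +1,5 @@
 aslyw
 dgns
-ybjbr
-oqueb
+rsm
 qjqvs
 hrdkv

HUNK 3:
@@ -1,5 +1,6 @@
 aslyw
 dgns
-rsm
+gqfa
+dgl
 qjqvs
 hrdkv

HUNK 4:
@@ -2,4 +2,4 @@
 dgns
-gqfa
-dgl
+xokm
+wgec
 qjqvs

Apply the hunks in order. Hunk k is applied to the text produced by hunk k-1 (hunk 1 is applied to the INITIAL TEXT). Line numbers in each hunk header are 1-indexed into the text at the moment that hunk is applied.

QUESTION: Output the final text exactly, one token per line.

Answer: aslyw
dgns
xokm
wgec
qjqvs
hrdkv
dkvh
wjajl

Derivation:
Hunk 1: at line 1 remove [kst,xbehk,nqz] add [ybjbr,oqueb] -> 8 lines: aslyw dgns ybjbr oqueb qjqvs hrdkv dkvh wjajl
Hunk 2: at line 1 remove [ybjbr,oqueb] add [rsm] -> 7 lines: aslyw dgns rsm qjqvs hrdkv dkvh wjajl
Hunk 3: at line 1 remove [rsm] add [gqfa,dgl] -> 8 lines: aslyw dgns gqfa dgl qjqvs hrdkv dkvh wjajl
Hunk 4: at line 2 remove [gqfa,dgl] add [xokm,wgec] -> 8 lines: aslyw dgns xokm wgec qjqvs hrdkv dkvh wjajl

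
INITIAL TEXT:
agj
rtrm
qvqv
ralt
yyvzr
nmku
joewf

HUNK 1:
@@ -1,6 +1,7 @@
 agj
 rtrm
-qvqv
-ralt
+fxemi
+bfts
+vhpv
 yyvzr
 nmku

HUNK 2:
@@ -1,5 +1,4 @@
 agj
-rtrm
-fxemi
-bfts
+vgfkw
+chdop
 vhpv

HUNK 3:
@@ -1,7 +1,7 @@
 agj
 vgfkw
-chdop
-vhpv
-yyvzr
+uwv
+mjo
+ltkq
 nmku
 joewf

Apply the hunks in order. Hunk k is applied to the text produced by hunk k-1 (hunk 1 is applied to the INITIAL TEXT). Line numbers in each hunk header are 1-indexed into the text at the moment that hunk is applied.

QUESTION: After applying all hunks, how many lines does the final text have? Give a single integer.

Answer: 7

Derivation:
Hunk 1: at line 1 remove [qvqv,ralt] add [fxemi,bfts,vhpv] -> 8 lines: agj rtrm fxemi bfts vhpv yyvzr nmku joewf
Hunk 2: at line 1 remove [rtrm,fxemi,bfts] add [vgfkw,chdop] -> 7 lines: agj vgfkw chdop vhpv yyvzr nmku joewf
Hunk 3: at line 1 remove [chdop,vhpv,yyvzr] add [uwv,mjo,ltkq] -> 7 lines: agj vgfkw uwv mjo ltkq nmku joewf
Final line count: 7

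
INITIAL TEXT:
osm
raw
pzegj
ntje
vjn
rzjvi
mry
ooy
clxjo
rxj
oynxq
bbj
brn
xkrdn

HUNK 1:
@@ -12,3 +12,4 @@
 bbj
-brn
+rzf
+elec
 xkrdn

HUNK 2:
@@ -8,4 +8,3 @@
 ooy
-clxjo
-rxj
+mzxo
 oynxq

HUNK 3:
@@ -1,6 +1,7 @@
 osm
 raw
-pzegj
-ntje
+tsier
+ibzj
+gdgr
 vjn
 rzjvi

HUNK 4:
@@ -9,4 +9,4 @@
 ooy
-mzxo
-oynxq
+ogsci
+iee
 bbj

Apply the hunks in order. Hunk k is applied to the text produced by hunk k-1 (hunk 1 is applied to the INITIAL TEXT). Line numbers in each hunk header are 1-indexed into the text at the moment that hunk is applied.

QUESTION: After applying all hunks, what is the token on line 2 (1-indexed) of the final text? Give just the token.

Hunk 1: at line 12 remove [brn] add [rzf,elec] -> 15 lines: osm raw pzegj ntje vjn rzjvi mry ooy clxjo rxj oynxq bbj rzf elec xkrdn
Hunk 2: at line 8 remove [clxjo,rxj] add [mzxo] -> 14 lines: osm raw pzegj ntje vjn rzjvi mry ooy mzxo oynxq bbj rzf elec xkrdn
Hunk 3: at line 1 remove [pzegj,ntje] add [tsier,ibzj,gdgr] -> 15 lines: osm raw tsier ibzj gdgr vjn rzjvi mry ooy mzxo oynxq bbj rzf elec xkrdn
Hunk 4: at line 9 remove [mzxo,oynxq] add [ogsci,iee] -> 15 lines: osm raw tsier ibzj gdgr vjn rzjvi mry ooy ogsci iee bbj rzf elec xkrdn
Final line 2: raw

Answer: raw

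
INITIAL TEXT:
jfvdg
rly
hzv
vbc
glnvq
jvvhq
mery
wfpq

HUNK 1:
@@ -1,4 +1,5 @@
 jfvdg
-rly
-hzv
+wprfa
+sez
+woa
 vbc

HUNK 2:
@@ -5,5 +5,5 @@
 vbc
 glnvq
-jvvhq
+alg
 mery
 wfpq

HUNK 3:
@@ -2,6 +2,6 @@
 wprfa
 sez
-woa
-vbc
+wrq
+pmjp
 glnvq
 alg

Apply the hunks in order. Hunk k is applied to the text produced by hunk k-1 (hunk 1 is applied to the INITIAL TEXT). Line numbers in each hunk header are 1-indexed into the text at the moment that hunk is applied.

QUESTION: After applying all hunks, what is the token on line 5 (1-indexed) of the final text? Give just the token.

Answer: pmjp

Derivation:
Hunk 1: at line 1 remove [rly,hzv] add [wprfa,sez,woa] -> 9 lines: jfvdg wprfa sez woa vbc glnvq jvvhq mery wfpq
Hunk 2: at line 5 remove [jvvhq] add [alg] -> 9 lines: jfvdg wprfa sez woa vbc glnvq alg mery wfpq
Hunk 3: at line 2 remove [woa,vbc] add [wrq,pmjp] -> 9 lines: jfvdg wprfa sez wrq pmjp glnvq alg mery wfpq
Final line 5: pmjp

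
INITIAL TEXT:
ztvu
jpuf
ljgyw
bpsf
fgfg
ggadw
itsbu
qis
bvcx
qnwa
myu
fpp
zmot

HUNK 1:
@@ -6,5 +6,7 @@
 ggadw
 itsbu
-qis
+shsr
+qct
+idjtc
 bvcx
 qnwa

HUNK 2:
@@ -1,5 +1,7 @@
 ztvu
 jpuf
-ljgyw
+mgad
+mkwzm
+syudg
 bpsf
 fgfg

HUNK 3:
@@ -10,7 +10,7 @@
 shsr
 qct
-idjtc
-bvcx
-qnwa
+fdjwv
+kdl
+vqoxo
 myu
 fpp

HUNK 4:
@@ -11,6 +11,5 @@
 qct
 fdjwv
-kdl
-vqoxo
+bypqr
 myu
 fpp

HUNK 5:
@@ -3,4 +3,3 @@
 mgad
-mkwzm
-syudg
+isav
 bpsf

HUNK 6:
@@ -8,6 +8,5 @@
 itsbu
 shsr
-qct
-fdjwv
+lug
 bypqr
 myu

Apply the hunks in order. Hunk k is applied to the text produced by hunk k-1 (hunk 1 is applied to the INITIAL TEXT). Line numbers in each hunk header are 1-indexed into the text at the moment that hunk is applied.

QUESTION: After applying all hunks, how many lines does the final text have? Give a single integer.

Answer: 14

Derivation:
Hunk 1: at line 6 remove [qis] add [shsr,qct,idjtc] -> 15 lines: ztvu jpuf ljgyw bpsf fgfg ggadw itsbu shsr qct idjtc bvcx qnwa myu fpp zmot
Hunk 2: at line 1 remove [ljgyw] add [mgad,mkwzm,syudg] -> 17 lines: ztvu jpuf mgad mkwzm syudg bpsf fgfg ggadw itsbu shsr qct idjtc bvcx qnwa myu fpp zmot
Hunk 3: at line 10 remove [idjtc,bvcx,qnwa] add [fdjwv,kdl,vqoxo] -> 17 lines: ztvu jpuf mgad mkwzm syudg bpsf fgfg ggadw itsbu shsr qct fdjwv kdl vqoxo myu fpp zmot
Hunk 4: at line 11 remove [kdl,vqoxo] add [bypqr] -> 16 lines: ztvu jpuf mgad mkwzm syudg bpsf fgfg ggadw itsbu shsr qct fdjwv bypqr myu fpp zmot
Hunk 5: at line 3 remove [mkwzm,syudg] add [isav] -> 15 lines: ztvu jpuf mgad isav bpsf fgfg ggadw itsbu shsr qct fdjwv bypqr myu fpp zmot
Hunk 6: at line 8 remove [qct,fdjwv] add [lug] -> 14 lines: ztvu jpuf mgad isav bpsf fgfg ggadw itsbu shsr lug bypqr myu fpp zmot
Final line count: 14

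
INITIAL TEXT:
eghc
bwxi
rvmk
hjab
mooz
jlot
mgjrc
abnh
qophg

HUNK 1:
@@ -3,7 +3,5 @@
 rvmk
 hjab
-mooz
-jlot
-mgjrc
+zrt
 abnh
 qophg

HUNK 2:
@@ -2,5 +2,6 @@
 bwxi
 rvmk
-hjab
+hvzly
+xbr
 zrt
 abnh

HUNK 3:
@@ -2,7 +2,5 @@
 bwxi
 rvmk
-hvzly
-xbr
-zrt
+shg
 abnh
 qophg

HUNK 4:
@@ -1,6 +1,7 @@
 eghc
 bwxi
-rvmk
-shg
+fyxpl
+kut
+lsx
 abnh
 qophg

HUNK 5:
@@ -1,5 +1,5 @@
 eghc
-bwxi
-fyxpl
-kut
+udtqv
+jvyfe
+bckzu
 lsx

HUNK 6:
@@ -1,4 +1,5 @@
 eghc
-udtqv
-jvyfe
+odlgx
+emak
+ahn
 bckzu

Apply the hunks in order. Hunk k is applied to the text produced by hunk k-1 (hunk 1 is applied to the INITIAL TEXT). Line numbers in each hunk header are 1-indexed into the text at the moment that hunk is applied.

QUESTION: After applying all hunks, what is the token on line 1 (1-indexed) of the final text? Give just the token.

Hunk 1: at line 3 remove [mooz,jlot,mgjrc] add [zrt] -> 7 lines: eghc bwxi rvmk hjab zrt abnh qophg
Hunk 2: at line 2 remove [hjab] add [hvzly,xbr] -> 8 lines: eghc bwxi rvmk hvzly xbr zrt abnh qophg
Hunk 3: at line 2 remove [hvzly,xbr,zrt] add [shg] -> 6 lines: eghc bwxi rvmk shg abnh qophg
Hunk 4: at line 1 remove [rvmk,shg] add [fyxpl,kut,lsx] -> 7 lines: eghc bwxi fyxpl kut lsx abnh qophg
Hunk 5: at line 1 remove [bwxi,fyxpl,kut] add [udtqv,jvyfe,bckzu] -> 7 lines: eghc udtqv jvyfe bckzu lsx abnh qophg
Hunk 6: at line 1 remove [udtqv,jvyfe] add [odlgx,emak,ahn] -> 8 lines: eghc odlgx emak ahn bckzu lsx abnh qophg
Final line 1: eghc

Answer: eghc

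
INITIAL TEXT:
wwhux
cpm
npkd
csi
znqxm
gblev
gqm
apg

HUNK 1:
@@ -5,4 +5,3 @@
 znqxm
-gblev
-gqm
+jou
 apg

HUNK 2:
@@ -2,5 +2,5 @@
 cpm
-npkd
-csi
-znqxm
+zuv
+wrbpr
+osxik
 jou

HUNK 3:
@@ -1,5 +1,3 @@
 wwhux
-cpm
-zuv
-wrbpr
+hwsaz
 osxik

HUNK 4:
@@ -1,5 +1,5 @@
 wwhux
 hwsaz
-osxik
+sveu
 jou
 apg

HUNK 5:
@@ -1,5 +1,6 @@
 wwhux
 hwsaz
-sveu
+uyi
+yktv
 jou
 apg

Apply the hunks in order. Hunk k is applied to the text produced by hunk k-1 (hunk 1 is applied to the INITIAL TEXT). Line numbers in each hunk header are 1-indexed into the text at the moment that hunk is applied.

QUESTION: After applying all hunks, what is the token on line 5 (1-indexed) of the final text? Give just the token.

Answer: jou

Derivation:
Hunk 1: at line 5 remove [gblev,gqm] add [jou] -> 7 lines: wwhux cpm npkd csi znqxm jou apg
Hunk 2: at line 2 remove [npkd,csi,znqxm] add [zuv,wrbpr,osxik] -> 7 lines: wwhux cpm zuv wrbpr osxik jou apg
Hunk 3: at line 1 remove [cpm,zuv,wrbpr] add [hwsaz] -> 5 lines: wwhux hwsaz osxik jou apg
Hunk 4: at line 1 remove [osxik] add [sveu] -> 5 lines: wwhux hwsaz sveu jou apg
Hunk 5: at line 1 remove [sveu] add [uyi,yktv] -> 6 lines: wwhux hwsaz uyi yktv jou apg
Final line 5: jou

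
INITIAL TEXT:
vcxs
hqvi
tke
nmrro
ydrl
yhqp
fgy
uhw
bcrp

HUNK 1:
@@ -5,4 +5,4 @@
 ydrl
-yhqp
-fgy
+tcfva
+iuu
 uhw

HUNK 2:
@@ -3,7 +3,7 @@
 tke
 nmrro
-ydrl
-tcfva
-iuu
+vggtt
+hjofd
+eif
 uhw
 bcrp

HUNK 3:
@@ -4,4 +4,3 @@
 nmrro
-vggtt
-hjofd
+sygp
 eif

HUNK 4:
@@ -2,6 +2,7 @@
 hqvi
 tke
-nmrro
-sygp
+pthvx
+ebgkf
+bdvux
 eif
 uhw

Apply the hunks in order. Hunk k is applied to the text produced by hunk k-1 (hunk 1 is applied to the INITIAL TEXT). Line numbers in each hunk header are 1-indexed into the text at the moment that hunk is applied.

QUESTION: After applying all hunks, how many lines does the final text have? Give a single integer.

Answer: 9

Derivation:
Hunk 1: at line 5 remove [yhqp,fgy] add [tcfva,iuu] -> 9 lines: vcxs hqvi tke nmrro ydrl tcfva iuu uhw bcrp
Hunk 2: at line 3 remove [ydrl,tcfva,iuu] add [vggtt,hjofd,eif] -> 9 lines: vcxs hqvi tke nmrro vggtt hjofd eif uhw bcrp
Hunk 3: at line 4 remove [vggtt,hjofd] add [sygp] -> 8 lines: vcxs hqvi tke nmrro sygp eif uhw bcrp
Hunk 4: at line 2 remove [nmrro,sygp] add [pthvx,ebgkf,bdvux] -> 9 lines: vcxs hqvi tke pthvx ebgkf bdvux eif uhw bcrp
Final line count: 9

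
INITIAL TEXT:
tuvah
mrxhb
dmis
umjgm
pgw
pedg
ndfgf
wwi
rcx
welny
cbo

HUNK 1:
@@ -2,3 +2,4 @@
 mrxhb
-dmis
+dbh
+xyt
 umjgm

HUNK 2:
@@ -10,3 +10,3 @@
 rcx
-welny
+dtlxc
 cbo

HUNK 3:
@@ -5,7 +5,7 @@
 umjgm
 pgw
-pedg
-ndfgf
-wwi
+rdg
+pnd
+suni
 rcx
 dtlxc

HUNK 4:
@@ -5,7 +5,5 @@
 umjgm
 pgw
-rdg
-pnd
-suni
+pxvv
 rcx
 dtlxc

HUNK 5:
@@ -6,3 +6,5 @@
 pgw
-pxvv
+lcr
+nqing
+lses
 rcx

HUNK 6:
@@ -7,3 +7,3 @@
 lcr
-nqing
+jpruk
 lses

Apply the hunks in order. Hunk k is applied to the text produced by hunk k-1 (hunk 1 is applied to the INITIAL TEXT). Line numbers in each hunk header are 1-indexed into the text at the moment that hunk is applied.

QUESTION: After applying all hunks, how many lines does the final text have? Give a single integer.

Hunk 1: at line 2 remove [dmis] add [dbh,xyt] -> 12 lines: tuvah mrxhb dbh xyt umjgm pgw pedg ndfgf wwi rcx welny cbo
Hunk 2: at line 10 remove [welny] add [dtlxc] -> 12 lines: tuvah mrxhb dbh xyt umjgm pgw pedg ndfgf wwi rcx dtlxc cbo
Hunk 3: at line 5 remove [pedg,ndfgf,wwi] add [rdg,pnd,suni] -> 12 lines: tuvah mrxhb dbh xyt umjgm pgw rdg pnd suni rcx dtlxc cbo
Hunk 4: at line 5 remove [rdg,pnd,suni] add [pxvv] -> 10 lines: tuvah mrxhb dbh xyt umjgm pgw pxvv rcx dtlxc cbo
Hunk 5: at line 6 remove [pxvv] add [lcr,nqing,lses] -> 12 lines: tuvah mrxhb dbh xyt umjgm pgw lcr nqing lses rcx dtlxc cbo
Hunk 6: at line 7 remove [nqing] add [jpruk] -> 12 lines: tuvah mrxhb dbh xyt umjgm pgw lcr jpruk lses rcx dtlxc cbo
Final line count: 12

Answer: 12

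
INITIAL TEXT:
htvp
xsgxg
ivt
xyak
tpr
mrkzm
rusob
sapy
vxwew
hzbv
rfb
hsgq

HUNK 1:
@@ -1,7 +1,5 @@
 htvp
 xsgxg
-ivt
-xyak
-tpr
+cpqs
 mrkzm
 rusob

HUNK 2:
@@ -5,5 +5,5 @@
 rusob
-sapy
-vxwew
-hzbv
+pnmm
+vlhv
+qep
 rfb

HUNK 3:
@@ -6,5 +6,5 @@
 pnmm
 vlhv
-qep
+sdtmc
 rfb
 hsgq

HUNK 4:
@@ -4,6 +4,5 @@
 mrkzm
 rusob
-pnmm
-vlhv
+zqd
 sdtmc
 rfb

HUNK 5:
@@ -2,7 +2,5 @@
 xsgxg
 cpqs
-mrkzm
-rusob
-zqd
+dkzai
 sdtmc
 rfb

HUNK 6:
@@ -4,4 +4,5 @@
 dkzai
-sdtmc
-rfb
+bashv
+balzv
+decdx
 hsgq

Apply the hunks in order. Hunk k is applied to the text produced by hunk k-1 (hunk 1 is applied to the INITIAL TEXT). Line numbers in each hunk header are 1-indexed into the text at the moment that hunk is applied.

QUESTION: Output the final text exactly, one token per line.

Hunk 1: at line 1 remove [ivt,xyak,tpr] add [cpqs] -> 10 lines: htvp xsgxg cpqs mrkzm rusob sapy vxwew hzbv rfb hsgq
Hunk 2: at line 5 remove [sapy,vxwew,hzbv] add [pnmm,vlhv,qep] -> 10 lines: htvp xsgxg cpqs mrkzm rusob pnmm vlhv qep rfb hsgq
Hunk 3: at line 6 remove [qep] add [sdtmc] -> 10 lines: htvp xsgxg cpqs mrkzm rusob pnmm vlhv sdtmc rfb hsgq
Hunk 4: at line 4 remove [pnmm,vlhv] add [zqd] -> 9 lines: htvp xsgxg cpqs mrkzm rusob zqd sdtmc rfb hsgq
Hunk 5: at line 2 remove [mrkzm,rusob,zqd] add [dkzai] -> 7 lines: htvp xsgxg cpqs dkzai sdtmc rfb hsgq
Hunk 6: at line 4 remove [sdtmc,rfb] add [bashv,balzv,decdx] -> 8 lines: htvp xsgxg cpqs dkzai bashv balzv decdx hsgq

Answer: htvp
xsgxg
cpqs
dkzai
bashv
balzv
decdx
hsgq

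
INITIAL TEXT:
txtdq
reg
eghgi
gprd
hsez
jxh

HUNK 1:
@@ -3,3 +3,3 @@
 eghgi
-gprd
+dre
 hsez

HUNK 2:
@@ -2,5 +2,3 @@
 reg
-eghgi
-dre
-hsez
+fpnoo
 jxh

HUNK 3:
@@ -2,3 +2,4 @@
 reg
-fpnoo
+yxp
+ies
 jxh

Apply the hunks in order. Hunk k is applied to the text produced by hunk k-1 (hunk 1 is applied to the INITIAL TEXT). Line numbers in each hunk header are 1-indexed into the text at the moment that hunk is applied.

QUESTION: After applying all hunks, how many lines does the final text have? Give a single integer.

Answer: 5

Derivation:
Hunk 1: at line 3 remove [gprd] add [dre] -> 6 lines: txtdq reg eghgi dre hsez jxh
Hunk 2: at line 2 remove [eghgi,dre,hsez] add [fpnoo] -> 4 lines: txtdq reg fpnoo jxh
Hunk 3: at line 2 remove [fpnoo] add [yxp,ies] -> 5 lines: txtdq reg yxp ies jxh
Final line count: 5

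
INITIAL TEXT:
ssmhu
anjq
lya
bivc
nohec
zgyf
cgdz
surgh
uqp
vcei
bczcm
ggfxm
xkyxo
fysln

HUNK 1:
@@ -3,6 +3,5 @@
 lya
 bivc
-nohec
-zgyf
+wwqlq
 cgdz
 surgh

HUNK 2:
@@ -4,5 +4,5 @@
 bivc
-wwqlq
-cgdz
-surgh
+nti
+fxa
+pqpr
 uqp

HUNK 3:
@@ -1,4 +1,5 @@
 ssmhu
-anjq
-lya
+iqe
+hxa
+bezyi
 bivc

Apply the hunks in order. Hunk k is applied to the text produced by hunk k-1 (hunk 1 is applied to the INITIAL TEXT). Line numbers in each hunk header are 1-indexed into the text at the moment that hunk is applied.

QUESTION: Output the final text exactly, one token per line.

Answer: ssmhu
iqe
hxa
bezyi
bivc
nti
fxa
pqpr
uqp
vcei
bczcm
ggfxm
xkyxo
fysln

Derivation:
Hunk 1: at line 3 remove [nohec,zgyf] add [wwqlq] -> 13 lines: ssmhu anjq lya bivc wwqlq cgdz surgh uqp vcei bczcm ggfxm xkyxo fysln
Hunk 2: at line 4 remove [wwqlq,cgdz,surgh] add [nti,fxa,pqpr] -> 13 lines: ssmhu anjq lya bivc nti fxa pqpr uqp vcei bczcm ggfxm xkyxo fysln
Hunk 3: at line 1 remove [anjq,lya] add [iqe,hxa,bezyi] -> 14 lines: ssmhu iqe hxa bezyi bivc nti fxa pqpr uqp vcei bczcm ggfxm xkyxo fysln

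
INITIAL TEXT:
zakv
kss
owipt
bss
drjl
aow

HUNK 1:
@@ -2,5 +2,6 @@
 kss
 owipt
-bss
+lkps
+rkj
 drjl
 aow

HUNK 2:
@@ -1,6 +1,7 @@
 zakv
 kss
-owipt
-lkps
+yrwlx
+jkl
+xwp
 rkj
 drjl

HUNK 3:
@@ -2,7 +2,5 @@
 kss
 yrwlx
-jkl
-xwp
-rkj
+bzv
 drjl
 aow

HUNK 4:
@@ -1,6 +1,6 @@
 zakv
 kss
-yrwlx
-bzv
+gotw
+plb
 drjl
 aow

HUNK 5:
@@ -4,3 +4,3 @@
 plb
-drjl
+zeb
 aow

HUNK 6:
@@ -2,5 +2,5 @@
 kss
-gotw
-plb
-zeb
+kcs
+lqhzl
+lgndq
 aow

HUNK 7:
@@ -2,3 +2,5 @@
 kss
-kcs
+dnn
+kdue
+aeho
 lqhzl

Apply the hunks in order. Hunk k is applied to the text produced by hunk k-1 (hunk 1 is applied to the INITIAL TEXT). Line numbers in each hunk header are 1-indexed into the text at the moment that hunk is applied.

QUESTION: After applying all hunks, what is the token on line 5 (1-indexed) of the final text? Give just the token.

Hunk 1: at line 2 remove [bss] add [lkps,rkj] -> 7 lines: zakv kss owipt lkps rkj drjl aow
Hunk 2: at line 1 remove [owipt,lkps] add [yrwlx,jkl,xwp] -> 8 lines: zakv kss yrwlx jkl xwp rkj drjl aow
Hunk 3: at line 2 remove [jkl,xwp,rkj] add [bzv] -> 6 lines: zakv kss yrwlx bzv drjl aow
Hunk 4: at line 1 remove [yrwlx,bzv] add [gotw,plb] -> 6 lines: zakv kss gotw plb drjl aow
Hunk 5: at line 4 remove [drjl] add [zeb] -> 6 lines: zakv kss gotw plb zeb aow
Hunk 6: at line 2 remove [gotw,plb,zeb] add [kcs,lqhzl,lgndq] -> 6 lines: zakv kss kcs lqhzl lgndq aow
Hunk 7: at line 2 remove [kcs] add [dnn,kdue,aeho] -> 8 lines: zakv kss dnn kdue aeho lqhzl lgndq aow
Final line 5: aeho

Answer: aeho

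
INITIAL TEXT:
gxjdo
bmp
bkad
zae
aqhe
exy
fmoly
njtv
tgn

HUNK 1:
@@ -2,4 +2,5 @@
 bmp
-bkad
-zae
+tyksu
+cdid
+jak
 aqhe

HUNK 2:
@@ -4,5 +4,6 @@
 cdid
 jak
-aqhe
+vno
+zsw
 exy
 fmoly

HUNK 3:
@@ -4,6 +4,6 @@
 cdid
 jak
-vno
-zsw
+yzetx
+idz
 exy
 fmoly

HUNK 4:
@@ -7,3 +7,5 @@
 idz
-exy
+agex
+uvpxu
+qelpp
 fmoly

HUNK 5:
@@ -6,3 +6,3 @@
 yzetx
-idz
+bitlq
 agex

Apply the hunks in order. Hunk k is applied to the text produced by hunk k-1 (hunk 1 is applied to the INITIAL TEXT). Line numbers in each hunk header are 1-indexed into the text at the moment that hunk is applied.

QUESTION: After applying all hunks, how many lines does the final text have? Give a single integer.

Answer: 13

Derivation:
Hunk 1: at line 2 remove [bkad,zae] add [tyksu,cdid,jak] -> 10 lines: gxjdo bmp tyksu cdid jak aqhe exy fmoly njtv tgn
Hunk 2: at line 4 remove [aqhe] add [vno,zsw] -> 11 lines: gxjdo bmp tyksu cdid jak vno zsw exy fmoly njtv tgn
Hunk 3: at line 4 remove [vno,zsw] add [yzetx,idz] -> 11 lines: gxjdo bmp tyksu cdid jak yzetx idz exy fmoly njtv tgn
Hunk 4: at line 7 remove [exy] add [agex,uvpxu,qelpp] -> 13 lines: gxjdo bmp tyksu cdid jak yzetx idz agex uvpxu qelpp fmoly njtv tgn
Hunk 5: at line 6 remove [idz] add [bitlq] -> 13 lines: gxjdo bmp tyksu cdid jak yzetx bitlq agex uvpxu qelpp fmoly njtv tgn
Final line count: 13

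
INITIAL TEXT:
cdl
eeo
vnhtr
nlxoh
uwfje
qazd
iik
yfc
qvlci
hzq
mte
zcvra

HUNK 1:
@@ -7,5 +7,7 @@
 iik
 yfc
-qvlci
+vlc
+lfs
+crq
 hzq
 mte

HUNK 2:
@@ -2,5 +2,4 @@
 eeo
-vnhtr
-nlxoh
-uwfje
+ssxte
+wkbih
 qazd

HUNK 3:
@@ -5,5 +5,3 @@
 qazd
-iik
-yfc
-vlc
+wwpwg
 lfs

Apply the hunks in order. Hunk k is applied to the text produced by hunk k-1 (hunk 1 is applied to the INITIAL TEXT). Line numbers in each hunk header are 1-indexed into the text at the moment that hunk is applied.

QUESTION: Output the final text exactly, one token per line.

Hunk 1: at line 7 remove [qvlci] add [vlc,lfs,crq] -> 14 lines: cdl eeo vnhtr nlxoh uwfje qazd iik yfc vlc lfs crq hzq mte zcvra
Hunk 2: at line 2 remove [vnhtr,nlxoh,uwfje] add [ssxte,wkbih] -> 13 lines: cdl eeo ssxte wkbih qazd iik yfc vlc lfs crq hzq mte zcvra
Hunk 3: at line 5 remove [iik,yfc,vlc] add [wwpwg] -> 11 lines: cdl eeo ssxte wkbih qazd wwpwg lfs crq hzq mte zcvra

Answer: cdl
eeo
ssxte
wkbih
qazd
wwpwg
lfs
crq
hzq
mte
zcvra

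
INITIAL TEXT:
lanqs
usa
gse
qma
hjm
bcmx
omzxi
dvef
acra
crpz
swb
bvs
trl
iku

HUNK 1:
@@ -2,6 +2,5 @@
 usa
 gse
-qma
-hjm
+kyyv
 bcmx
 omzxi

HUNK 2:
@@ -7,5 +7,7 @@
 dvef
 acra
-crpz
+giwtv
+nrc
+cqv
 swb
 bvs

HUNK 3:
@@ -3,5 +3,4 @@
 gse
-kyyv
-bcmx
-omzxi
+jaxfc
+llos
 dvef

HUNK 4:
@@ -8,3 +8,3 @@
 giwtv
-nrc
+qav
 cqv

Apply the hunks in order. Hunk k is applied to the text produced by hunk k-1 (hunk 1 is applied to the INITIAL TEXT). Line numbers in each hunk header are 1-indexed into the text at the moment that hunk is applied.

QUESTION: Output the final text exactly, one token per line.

Answer: lanqs
usa
gse
jaxfc
llos
dvef
acra
giwtv
qav
cqv
swb
bvs
trl
iku

Derivation:
Hunk 1: at line 2 remove [qma,hjm] add [kyyv] -> 13 lines: lanqs usa gse kyyv bcmx omzxi dvef acra crpz swb bvs trl iku
Hunk 2: at line 7 remove [crpz] add [giwtv,nrc,cqv] -> 15 lines: lanqs usa gse kyyv bcmx omzxi dvef acra giwtv nrc cqv swb bvs trl iku
Hunk 3: at line 3 remove [kyyv,bcmx,omzxi] add [jaxfc,llos] -> 14 lines: lanqs usa gse jaxfc llos dvef acra giwtv nrc cqv swb bvs trl iku
Hunk 4: at line 8 remove [nrc] add [qav] -> 14 lines: lanqs usa gse jaxfc llos dvef acra giwtv qav cqv swb bvs trl iku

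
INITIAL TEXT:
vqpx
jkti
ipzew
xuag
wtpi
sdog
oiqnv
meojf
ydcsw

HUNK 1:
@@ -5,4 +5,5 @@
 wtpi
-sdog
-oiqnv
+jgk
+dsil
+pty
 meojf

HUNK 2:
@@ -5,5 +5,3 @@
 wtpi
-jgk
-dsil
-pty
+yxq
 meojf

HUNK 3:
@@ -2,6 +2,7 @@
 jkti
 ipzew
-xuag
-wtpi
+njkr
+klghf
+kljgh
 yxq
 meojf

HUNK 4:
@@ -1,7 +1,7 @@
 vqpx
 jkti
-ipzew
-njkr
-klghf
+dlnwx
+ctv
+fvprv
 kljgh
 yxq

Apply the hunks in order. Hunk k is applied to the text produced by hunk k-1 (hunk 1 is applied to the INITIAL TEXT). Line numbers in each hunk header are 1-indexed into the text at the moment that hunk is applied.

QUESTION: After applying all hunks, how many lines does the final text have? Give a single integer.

Answer: 9

Derivation:
Hunk 1: at line 5 remove [sdog,oiqnv] add [jgk,dsil,pty] -> 10 lines: vqpx jkti ipzew xuag wtpi jgk dsil pty meojf ydcsw
Hunk 2: at line 5 remove [jgk,dsil,pty] add [yxq] -> 8 lines: vqpx jkti ipzew xuag wtpi yxq meojf ydcsw
Hunk 3: at line 2 remove [xuag,wtpi] add [njkr,klghf,kljgh] -> 9 lines: vqpx jkti ipzew njkr klghf kljgh yxq meojf ydcsw
Hunk 4: at line 1 remove [ipzew,njkr,klghf] add [dlnwx,ctv,fvprv] -> 9 lines: vqpx jkti dlnwx ctv fvprv kljgh yxq meojf ydcsw
Final line count: 9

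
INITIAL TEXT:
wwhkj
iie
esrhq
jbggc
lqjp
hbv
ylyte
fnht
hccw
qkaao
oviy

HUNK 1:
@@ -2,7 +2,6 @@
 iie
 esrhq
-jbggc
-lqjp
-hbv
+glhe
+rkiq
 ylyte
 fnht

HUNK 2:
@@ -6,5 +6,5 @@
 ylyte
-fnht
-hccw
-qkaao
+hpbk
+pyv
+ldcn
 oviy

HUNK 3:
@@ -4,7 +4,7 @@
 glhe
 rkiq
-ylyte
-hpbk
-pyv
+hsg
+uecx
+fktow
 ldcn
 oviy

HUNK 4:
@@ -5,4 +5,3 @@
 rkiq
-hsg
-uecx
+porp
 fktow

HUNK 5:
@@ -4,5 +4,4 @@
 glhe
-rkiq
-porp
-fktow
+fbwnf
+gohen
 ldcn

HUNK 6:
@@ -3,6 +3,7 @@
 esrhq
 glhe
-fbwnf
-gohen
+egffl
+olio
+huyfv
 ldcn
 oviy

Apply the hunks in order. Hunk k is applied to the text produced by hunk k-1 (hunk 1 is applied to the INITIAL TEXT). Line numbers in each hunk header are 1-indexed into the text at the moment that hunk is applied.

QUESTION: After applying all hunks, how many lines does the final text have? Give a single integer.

Answer: 9

Derivation:
Hunk 1: at line 2 remove [jbggc,lqjp,hbv] add [glhe,rkiq] -> 10 lines: wwhkj iie esrhq glhe rkiq ylyte fnht hccw qkaao oviy
Hunk 2: at line 6 remove [fnht,hccw,qkaao] add [hpbk,pyv,ldcn] -> 10 lines: wwhkj iie esrhq glhe rkiq ylyte hpbk pyv ldcn oviy
Hunk 3: at line 4 remove [ylyte,hpbk,pyv] add [hsg,uecx,fktow] -> 10 lines: wwhkj iie esrhq glhe rkiq hsg uecx fktow ldcn oviy
Hunk 4: at line 5 remove [hsg,uecx] add [porp] -> 9 lines: wwhkj iie esrhq glhe rkiq porp fktow ldcn oviy
Hunk 5: at line 4 remove [rkiq,porp,fktow] add [fbwnf,gohen] -> 8 lines: wwhkj iie esrhq glhe fbwnf gohen ldcn oviy
Hunk 6: at line 3 remove [fbwnf,gohen] add [egffl,olio,huyfv] -> 9 lines: wwhkj iie esrhq glhe egffl olio huyfv ldcn oviy
Final line count: 9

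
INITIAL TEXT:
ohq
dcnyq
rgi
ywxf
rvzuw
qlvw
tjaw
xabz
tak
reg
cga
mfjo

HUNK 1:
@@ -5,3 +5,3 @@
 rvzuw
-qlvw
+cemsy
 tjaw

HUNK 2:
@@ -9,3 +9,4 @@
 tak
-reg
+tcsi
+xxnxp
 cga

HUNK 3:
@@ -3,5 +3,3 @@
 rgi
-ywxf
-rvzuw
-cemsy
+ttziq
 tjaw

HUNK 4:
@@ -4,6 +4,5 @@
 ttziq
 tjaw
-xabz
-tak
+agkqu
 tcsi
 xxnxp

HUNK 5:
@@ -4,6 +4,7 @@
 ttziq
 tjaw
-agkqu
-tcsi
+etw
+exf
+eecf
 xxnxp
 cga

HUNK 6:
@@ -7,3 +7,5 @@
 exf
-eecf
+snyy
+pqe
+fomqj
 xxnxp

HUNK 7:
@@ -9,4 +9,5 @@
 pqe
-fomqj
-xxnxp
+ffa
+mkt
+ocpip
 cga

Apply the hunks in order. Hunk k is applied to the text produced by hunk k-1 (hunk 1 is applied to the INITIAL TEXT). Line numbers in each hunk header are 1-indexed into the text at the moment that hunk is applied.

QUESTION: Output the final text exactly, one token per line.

Answer: ohq
dcnyq
rgi
ttziq
tjaw
etw
exf
snyy
pqe
ffa
mkt
ocpip
cga
mfjo

Derivation:
Hunk 1: at line 5 remove [qlvw] add [cemsy] -> 12 lines: ohq dcnyq rgi ywxf rvzuw cemsy tjaw xabz tak reg cga mfjo
Hunk 2: at line 9 remove [reg] add [tcsi,xxnxp] -> 13 lines: ohq dcnyq rgi ywxf rvzuw cemsy tjaw xabz tak tcsi xxnxp cga mfjo
Hunk 3: at line 3 remove [ywxf,rvzuw,cemsy] add [ttziq] -> 11 lines: ohq dcnyq rgi ttziq tjaw xabz tak tcsi xxnxp cga mfjo
Hunk 4: at line 4 remove [xabz,tak] add [agkqu] -> 10 lines: ohq dcnyq rgi ttziq tjaw agkqu tcsi xxnxp cga mfjo
Hunk 5: at line 4 remove [agkqu,tcsi] add [etw,exf,eecf] -> 11 lines: ohq dcnyq rgi ttziq tjaw etw exf eecf xxnxp cga mfjo
Hunk 6: at line 7 remove [eecf] add [snyy,pqe,fomqj] -> 13 lines: ohq dcnyq rgi ttziq tjaw etw exf snyy pqe fomqj xxnxp cga mfjo
Hunk 7: at line 9 remove [fomqj,xxnxp] add [ffa,mkt,ocpip] -> 14 lines: ohq dcnyq rgi ttziq tjaw etw exf snyy pqe ffa mkt ocpip cga mfjo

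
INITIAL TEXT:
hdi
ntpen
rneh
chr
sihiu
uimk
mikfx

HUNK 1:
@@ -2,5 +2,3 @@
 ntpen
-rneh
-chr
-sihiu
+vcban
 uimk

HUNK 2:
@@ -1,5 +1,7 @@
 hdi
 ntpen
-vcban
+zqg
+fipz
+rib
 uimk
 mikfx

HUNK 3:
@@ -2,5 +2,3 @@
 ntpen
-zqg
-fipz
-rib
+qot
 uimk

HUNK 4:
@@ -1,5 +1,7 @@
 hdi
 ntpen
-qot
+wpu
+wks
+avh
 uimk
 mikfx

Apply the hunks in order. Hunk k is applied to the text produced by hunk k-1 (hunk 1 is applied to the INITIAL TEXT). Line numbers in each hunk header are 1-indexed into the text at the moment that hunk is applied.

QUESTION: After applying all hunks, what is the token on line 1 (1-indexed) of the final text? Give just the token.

Hunk 1: at line 2 remove [rneh,chr,sihiu] add [vcban] -> 5 lines: hdi ntpen vcban uimk mikfx
Hunk 2: at line 1 remove [vcban] add [zqg,fipz,rib] -> 7 lines: hdi ntpen zqg fipz rib uimk mikfx
Hunk 3: at line 2 remove [zqg,fipz,rib] add [qot] -> 5 lines: hdi ntpen qot uimk mikfx
Hunk 4: at line 1 remove [qot] add [wpu,wks,avh] -> 7 lines: hdi ntpen wpu wks avh uimk mikfx
Final line 1: hdi

Answer: hdi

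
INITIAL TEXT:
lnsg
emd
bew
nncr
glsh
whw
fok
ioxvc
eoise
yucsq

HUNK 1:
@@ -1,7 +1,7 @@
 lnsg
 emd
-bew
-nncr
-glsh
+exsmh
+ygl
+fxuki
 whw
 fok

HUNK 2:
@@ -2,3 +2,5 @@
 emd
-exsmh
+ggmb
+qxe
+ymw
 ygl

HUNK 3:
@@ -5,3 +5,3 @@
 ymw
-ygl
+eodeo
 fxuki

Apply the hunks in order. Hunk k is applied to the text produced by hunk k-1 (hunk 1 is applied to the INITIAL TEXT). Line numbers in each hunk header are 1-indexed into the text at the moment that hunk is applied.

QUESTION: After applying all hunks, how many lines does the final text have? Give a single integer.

Hunk 1: at line 1 remove [bew,nncr,glsh] add [exsmh,ygl,fxuki] -> 10 lines: lnsg emd exsmh ygl fxuki whw fok ioxvc eoise yucsq
Hunk 2: at line 2 remove [exsmh] add [ggmb,qxe,ymw] -> 12 lines: lnsg emd ggmb qxe ymw ygl fxuki whw fok ioxvc eoise yucsq
Hunk 3: at line 5 remove [ygl] add [eodeo] -> 12 lines: lnsg emd ggmb qxe ymw eodeo fxuki whw fok ioxvc eoise yucsq
Final line count: 12

Answer: 12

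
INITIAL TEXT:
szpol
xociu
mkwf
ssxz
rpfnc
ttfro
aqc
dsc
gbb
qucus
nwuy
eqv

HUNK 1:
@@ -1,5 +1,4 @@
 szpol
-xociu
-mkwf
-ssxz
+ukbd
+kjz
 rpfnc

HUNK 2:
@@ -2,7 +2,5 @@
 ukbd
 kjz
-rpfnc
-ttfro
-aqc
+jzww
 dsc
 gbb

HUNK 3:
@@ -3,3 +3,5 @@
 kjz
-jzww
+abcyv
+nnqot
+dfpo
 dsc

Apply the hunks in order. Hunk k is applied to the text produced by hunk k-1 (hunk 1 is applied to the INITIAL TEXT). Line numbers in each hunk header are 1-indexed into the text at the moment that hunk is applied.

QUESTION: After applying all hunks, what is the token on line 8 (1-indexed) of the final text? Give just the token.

Answer: gbb

Derivation:
Hunk 1: at line 1 remove [xociu,mkwf,ssxz] add [ukbd,kjz] -> 11 lines: szpol ukbd kjz rpfnc ttfro aqc dsc gbb qucus nwuy eqv
Hunk 2: at line 2 remove [rpfnc,ttfro,aqc] add [jzww] -> 9 lines: szpol ukbd kjz jzww dsc gbb qucus nwuy eqv
Hunk 3: at line 3 remove [jzww] add [abcyv,nnqot,dfpo] -> 11 lines: szpol ukbd kjz abcyv nnqot dfpo dsc gbb qucus nwuy eqv
Final line 8: gbb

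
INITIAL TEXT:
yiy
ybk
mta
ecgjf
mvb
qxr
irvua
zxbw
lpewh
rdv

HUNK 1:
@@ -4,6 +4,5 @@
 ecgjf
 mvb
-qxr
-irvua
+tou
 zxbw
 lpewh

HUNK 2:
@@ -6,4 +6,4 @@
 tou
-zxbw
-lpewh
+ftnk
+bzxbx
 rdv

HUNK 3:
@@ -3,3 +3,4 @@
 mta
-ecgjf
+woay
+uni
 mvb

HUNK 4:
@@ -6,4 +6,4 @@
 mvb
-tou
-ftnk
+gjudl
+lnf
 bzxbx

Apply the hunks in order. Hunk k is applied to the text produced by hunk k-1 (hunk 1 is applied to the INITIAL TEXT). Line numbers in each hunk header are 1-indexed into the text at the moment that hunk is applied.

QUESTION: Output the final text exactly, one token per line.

Answer: yiy
ybk
mta
woay
uni
mvb
gjudl
lnf
bzxbx
rdv

Derivation:
Hunk 1: at line 4 remove [qxr,irvua] add [tou] -> 9 lines: yiy ybk mta ecgjf mvb tou zxbw lpewh rdv
Hunk 2: at line 6 remove [zxbw,lpewh] add [ftnk,bzxbx] -> 9 lines: yiy ybk mta ecgjf mvb tou ftnk bzxbx rdv
Hunk 3: at line 3 remove [ecgjf] add [woay,uni] -> 10 lines: yiy ybk mta woay uni mvb tou ftnk bzxbx rdv
Hunk 4: at line 6 remove [tou,ftnk] add [gjudl,lnf] -> 10 lines: yiy ybk mta woay uni mvb gjudl lnf bzxbx rdv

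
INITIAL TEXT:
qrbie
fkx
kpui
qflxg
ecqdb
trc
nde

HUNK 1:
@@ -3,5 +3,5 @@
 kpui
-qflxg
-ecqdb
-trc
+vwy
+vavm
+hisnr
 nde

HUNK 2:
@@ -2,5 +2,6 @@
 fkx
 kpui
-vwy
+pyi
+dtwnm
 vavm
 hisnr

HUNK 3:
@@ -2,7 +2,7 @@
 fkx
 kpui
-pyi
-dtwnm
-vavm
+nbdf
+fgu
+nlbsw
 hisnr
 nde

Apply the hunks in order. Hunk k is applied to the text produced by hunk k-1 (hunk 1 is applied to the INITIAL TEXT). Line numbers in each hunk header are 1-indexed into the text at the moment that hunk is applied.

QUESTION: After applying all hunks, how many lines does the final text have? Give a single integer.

Answer: 8

Derivation:
Hunk 1: at line 3 remove [qflxg,ecqdb,trc] add [vwy,vavm,hisnr] -> 7 lines: qrbie fkx kpui vwy vavm hisnr nde
Hunk 2: at line 2 remove [vwy] add [pyi,dtwnm] -> 8 lines: qrbie fkx kpui pyi dtwnm vavm hisnr nde
Hunk 3: at line 2 remove [pyi,dtwnm,vavm] add [nbdf,fgu,nlbsw] -> 8 lines: qrbie fkx kpui nbdf fgu nlbsw hisnr nde
Final line count: 8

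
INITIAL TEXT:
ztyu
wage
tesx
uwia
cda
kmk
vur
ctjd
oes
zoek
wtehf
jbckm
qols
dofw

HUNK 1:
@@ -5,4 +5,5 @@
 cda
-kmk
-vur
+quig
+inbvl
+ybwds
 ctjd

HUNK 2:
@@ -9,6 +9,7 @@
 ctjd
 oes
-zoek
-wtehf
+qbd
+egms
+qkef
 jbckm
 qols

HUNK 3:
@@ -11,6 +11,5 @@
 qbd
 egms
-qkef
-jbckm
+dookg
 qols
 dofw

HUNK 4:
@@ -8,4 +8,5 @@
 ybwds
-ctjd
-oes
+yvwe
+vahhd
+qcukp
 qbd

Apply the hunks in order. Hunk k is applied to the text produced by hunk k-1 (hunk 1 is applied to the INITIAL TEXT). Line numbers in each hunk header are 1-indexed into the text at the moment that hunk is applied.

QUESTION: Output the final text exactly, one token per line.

Hunk 1: at line 5 remove [kmk,vur] add [quig,inbvl,ybwds] -> 15 lines: ztyu wage tesx uwia cda quig inbvl ybwds ctjd oes zoek wtehf jbckm qols dofw
Hunk 2: at line 9 remove [zoek,wtehf] add [qbd,egms,qkef] -> 16 lines: ztyu wage tesx uwia cda quig inbvl ybwds ctjd oes qbd egms qkef jbckm qols dofw
Hunk 3: at line 11 remove [qkef,jbckm] add [dookg] -> 15 lines: ztyu wage tesx uwia cda quig inbvl ybwds ctjd oes qbd egms dookg qols dofw
Hunk 4: at line 8 remove [ctjd,oes] add [yvwe,vahhd,qcukp] -> 16 lines: ztyu wage tesx uwia cda quig inbvl ybwds yvwe vahhd qcukp qbd egms dookg qols dofw

Answer: ztyu
wage
tesx
uwia
cda
quig
inbvl
ybwds
yvwe
vahhd
qcukp
qbd
egms
dookg
qols
dofw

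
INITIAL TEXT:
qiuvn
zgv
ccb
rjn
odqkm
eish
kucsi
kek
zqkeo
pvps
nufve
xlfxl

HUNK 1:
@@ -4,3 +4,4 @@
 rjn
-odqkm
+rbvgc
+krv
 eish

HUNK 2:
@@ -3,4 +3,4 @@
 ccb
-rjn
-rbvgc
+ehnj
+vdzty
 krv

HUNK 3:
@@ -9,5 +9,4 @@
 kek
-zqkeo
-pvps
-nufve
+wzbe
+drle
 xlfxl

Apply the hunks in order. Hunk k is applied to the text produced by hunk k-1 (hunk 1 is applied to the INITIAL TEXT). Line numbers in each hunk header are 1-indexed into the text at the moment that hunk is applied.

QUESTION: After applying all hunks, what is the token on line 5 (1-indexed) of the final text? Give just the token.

Answer: vdzty

Derivation:
Hunk 1: at line 4 remove [odqkm] add [rbvgc,krv] -> 13 lines: qiuvn zgv ccb rjn rbvgc krv eish kucsi kek zqkeo pvps nufve xlfxl
Hunk 2: at line 3 remove [rjn,rbvgc] add [ehnj,vdzty] -> 13 lines: qiuvn zgv ccb ehnj vdzty krv eish kucsi kek zqkeo pvps nufve xlfxl
Hunk 3: at line 9 remove [zqkeo,pvps,nufve] add [wzbe,drle] -> 12 lines: qiuvn zgv ccb ehnj vdzty krv eish kucsi kek wzbe drle xlfxl
Final line 5: vdzty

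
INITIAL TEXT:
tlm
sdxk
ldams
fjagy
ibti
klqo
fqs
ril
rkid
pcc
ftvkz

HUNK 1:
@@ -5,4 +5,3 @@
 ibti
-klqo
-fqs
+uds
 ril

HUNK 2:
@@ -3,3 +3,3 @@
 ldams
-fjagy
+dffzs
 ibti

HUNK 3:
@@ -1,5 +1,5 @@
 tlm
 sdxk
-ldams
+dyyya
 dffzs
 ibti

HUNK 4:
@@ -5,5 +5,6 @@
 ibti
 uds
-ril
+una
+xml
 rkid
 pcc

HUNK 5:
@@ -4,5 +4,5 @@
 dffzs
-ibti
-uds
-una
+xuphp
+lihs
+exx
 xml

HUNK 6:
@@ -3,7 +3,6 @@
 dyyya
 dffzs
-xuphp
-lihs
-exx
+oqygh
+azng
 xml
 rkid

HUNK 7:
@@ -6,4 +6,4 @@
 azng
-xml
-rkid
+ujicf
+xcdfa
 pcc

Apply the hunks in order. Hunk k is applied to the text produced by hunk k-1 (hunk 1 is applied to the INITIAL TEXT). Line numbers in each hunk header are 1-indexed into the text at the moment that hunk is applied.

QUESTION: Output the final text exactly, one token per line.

Hunk 1: at line 5 remove [klqo,fqs] add [uds] -> 10 lines: tlm sdxk ldams fjagy ibti uds ril rkid pcc ftvkz
Hunk 2: at line 3 remove [fjagy] add [dffzs] -> 10 lines: tlm sdxk ldams dffzs ibti uds ril rkid pcc ftvkz
Hunk 3: at line 1 remove [ldams] add [dyyya] -> 10 lines: tlm sdxk dyyya dffzs ibti uds ril rkid pcc ftvkz
Hunk 4: at line 5 remove [ril] add [una,xml] -> 11 lines: tlm sdxk dyyya dffzs ibti uds una xml rkid pcc ftvkz
Hunk 5: at line 4 remove [ibti,uds,una] add [xuphp,lihs,exx] -> 11 lines: tlm sdxk dyyya dffzs xuphp lihs exx xml rkid pcc ftvkz
Hunk 6: at line 3 remove [xuphp,lihs,exx] add [oqygh,azng] -> 10 lines: tlm sdxk dyyya dffzs oqygh azng xml rkid pcc ftvkz
Hunk 7: at line 6 remove [xml,rkid] add [ujicf,xcdfa] -> 10 lines: tlm sdxk dyyya dffzs oqygh azng ujicf xcdfa pcc ftvkz

Answer: tlm
sdxk
dyyya
dffzs
oqygh
azng
ujicf
xcdfa
pcc
ftvkz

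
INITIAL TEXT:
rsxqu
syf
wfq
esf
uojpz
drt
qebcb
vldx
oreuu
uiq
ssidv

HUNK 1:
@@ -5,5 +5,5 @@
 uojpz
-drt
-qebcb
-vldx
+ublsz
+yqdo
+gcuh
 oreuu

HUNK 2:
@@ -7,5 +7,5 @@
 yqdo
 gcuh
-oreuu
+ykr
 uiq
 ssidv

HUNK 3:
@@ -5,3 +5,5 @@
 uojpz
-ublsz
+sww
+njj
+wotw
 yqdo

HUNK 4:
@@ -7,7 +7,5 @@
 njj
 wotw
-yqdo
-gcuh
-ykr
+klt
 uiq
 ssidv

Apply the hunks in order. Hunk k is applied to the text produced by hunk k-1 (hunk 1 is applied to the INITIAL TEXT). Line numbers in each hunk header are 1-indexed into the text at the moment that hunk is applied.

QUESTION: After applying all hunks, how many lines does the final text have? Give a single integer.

Hunk 1: at line 5 remove [drt,qebcb,vldx] add [ublsz,yqdo,gcuh] -> 11 lines: rsxqu syf wfq esf uojpz ublsz yqdo gcuh oreuu uiq ssidv
Hunk 2: at line 7 remove [oreuu] add [ykr] -> 11 lines: rsxqu syf wfq esf uojpz ublsz yqdo gcuh ykr uiq ssidv
Hunk 3: at line 5 remove [ublsz] add [sww,njj,wotw] -> 13 lines: rsxqu syf wfq esf uojpz sww njj wotw yqdo gcuh ykr uiq ssidv
Hunk 4: at line 7 remove [yqdo,gcuh,ykr] add [klt] -> 11 lines: rsxqu syf wfq esf uojpz sww njj wotw klt uiq ssidv
Final line count: 11

Answer: 11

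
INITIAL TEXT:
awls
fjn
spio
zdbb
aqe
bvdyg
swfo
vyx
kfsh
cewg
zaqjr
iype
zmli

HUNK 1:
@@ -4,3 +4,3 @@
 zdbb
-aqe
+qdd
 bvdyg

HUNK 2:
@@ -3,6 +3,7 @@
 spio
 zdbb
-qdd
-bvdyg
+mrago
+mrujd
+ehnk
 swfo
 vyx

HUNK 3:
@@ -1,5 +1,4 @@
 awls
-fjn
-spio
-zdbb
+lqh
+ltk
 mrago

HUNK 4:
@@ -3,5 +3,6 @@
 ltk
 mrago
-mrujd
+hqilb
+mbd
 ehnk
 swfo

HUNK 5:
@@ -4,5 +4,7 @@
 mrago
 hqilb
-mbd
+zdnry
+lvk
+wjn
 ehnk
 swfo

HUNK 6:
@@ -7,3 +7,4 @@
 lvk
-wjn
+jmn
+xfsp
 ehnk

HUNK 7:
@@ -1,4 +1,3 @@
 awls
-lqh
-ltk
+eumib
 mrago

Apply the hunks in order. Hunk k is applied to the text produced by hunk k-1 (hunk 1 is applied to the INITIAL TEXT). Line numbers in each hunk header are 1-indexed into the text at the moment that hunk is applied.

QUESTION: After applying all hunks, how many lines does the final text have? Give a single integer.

Answer: 16

Derivation:
Hunk 1: at line 4 remove [aqe] add [qdd] -> 13 lines: awls fjn spio zdbb qdd bvdyg swfo vyx kfsh cewg zaqjr iype zmli
Hunk 2: at line 3 remove [qdd,bvdyg] add [mrago,mrujd,ehnk] -> 14 lines: awls fjn spio zdbb mrago mrujd ehnk swfo vyx kfsh cewg zaqjr iype zmli
Hunk 3: at line 1 remove [fjn,spio,zdbb] add [lqh,ltk] -> 13 lines: awls lqh ltk mrago mrujd ehnk swfo vyx kfsh cewg zaqjr iype zmli
Hunk 4: at line 3 remove [mrujd] add [hqilb,mbd] -> 14 lines: awls lqh ltk mrago hqilb mbd ehnk swfo vyx kfsh cewg zaqjr iype zmli
Hunk 5: at line 4 remove [mbd] add [zdnry,lvk,wjn] -> 16 lines: awls lqh ltk mrago hqilb zdnry lvk wjn ehnk swfo vyx kfsh cewg zaqjr iype zmli
Hunk 6: at line 7 remove [wjn] add [jmn,xfsp] -> 17 lines: awls lqh ltk mrago hqilb zdnry lvk jmn xfsp ehnk swfo vyx kfsh cewg zaqjr iype zmli
Hunk 7: at line 1 remove [lqh,ltk] add [eumib] -> 16 lines: awls eumib mrago hqilb zdnry lvk jmn xfsp ehnk swfo vyx kfsh cewg zaqjr iype zmli
Final line count: 16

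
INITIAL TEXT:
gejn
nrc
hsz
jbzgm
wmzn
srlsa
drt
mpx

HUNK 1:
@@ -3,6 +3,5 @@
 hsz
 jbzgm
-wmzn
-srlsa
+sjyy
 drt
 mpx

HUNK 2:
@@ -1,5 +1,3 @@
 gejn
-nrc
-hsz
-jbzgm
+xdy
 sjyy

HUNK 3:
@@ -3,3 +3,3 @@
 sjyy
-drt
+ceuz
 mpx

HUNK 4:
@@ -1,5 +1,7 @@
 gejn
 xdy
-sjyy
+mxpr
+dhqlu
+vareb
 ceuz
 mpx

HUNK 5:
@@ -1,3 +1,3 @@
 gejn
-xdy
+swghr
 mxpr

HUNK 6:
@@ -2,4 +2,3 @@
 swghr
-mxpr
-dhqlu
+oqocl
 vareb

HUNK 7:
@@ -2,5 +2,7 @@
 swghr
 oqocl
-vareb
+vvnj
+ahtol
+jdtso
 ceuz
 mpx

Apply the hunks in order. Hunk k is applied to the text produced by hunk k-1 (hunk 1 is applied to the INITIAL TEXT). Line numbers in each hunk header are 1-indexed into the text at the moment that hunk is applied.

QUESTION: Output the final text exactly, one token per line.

Answer: gejn
swghr
oqocl
vvnj
ahtol
jdtso
ceuz
mpx

Derivation:
Hunk 1: at line 3 remove [wmzn,srlsa] add [sjyy] -> 7 lines: gejn nrc hsz jbzgm sjyy drt mpx
Hunk 2: at line 1 remove [nrc,hsz,jbzgm] add [xdy] -> 5 lines: gejn xdy sjyy drt mpx
Hunk 3: at line 3 remove [drt] add [ceuz] -> 5 lines: gejn xdy sjyy ceuz mpx
Hunk 4: at line 1 remove [sjyy] add [mxpr,dhqlu,vareb] -> 7 lines: gejn xdy mxpr dhqlu vareb ceuz mpx
Hunk 5: at line 1 remove [xdy] add [swghr] -> 7 lines: gejn swghr mxpr dhqlu vareb ceuz mpx
Hunk 6: at line 2 remove [mxpr,dhqlu] add [oqocl] -> 6 lines: gejn swghr oqocl vareb ceuz mpx
Hunk 7: at line 2 remove [vareb] add [vvnj,ahtol,jdtso] -> 8 lines: gejn swghr oqocl vvnj ahtol jdtso ceuz mpx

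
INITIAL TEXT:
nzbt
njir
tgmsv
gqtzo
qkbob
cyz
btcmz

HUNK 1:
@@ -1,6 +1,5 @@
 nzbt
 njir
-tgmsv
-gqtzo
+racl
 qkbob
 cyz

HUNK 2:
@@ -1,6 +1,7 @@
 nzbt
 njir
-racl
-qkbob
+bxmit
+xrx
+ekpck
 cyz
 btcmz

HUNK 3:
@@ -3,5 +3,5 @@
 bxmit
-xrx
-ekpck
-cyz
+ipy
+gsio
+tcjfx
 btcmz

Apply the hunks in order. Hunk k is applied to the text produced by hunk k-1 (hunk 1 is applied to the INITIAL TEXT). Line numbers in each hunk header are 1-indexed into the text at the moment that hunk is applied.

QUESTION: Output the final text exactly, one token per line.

Hunk 1: at line 1 remove [tgmsv,gqtzo] add [racl] -> 6 lines: nzbt njir racl qkbob cyz btcmz
Hunk 2: at line 1 remove [racl,qkbob] add [bxmit,xrx,ekpck] -> 7 lines: nzbt njir bxmit xrx ekpck cyz btcmz
Hunk 3: at line 3 remove [xrx,ekpck,cyz] add [ipy,gsio,tcjfx] -> 7 lines: nzbt njir bxmit ipy gsio tcjfx btcmz

Answer: nzbt
njir
bxmit
ipy
gsio
tcjfx
btcmz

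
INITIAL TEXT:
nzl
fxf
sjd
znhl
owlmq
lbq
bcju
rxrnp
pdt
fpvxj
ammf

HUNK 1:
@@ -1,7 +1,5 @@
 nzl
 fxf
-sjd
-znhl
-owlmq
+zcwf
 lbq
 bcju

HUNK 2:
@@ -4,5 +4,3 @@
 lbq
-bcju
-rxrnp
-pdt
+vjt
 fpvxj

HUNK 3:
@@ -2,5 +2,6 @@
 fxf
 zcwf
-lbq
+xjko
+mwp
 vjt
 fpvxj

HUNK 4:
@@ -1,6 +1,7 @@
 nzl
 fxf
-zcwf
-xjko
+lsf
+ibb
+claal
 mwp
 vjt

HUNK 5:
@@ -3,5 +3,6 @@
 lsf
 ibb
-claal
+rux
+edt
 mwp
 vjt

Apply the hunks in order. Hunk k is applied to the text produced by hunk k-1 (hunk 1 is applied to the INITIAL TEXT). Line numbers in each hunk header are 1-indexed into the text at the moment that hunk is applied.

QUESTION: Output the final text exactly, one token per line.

Answer: nzl
fxf
lsf
ibb
rux
edt
mwp
vjt
fpvxj
ammf

Derivation:
Hunk 1: at line 1 remove [sjd,znhl,owlmq] add [zcwf] -> 9 lines: nzl fxf zcwf lbq bcju rxrnp pdt fpvxj ammf
Hunk 2: at line 4 remove [bcju,rxrnp,pdt] add [vjt] -> 7 lines: nzl fxf zcwf lbq vjt fpvxj ammf
Hunk 3: at line 2 remove [lbq] add [xjko,mwp] -> 8 lines: nzl fxf zcwf xjko mwp vjt fpvxj ammf
Hunk 4: at line 1 remove [zcwf,xjko] add [lsf,ibb,claal] -> 9 lines: nzl fxf lsf ibb claal mwp vjt fpvxj ammf
Hunk 5: at line 3 remove [claal] add [rux,edt] -> 10 lines: nzl fxf lsf ibb rux edt mwp vjt fpvxj ammf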